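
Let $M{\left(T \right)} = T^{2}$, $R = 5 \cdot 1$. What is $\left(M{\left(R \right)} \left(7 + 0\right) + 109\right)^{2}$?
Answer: $80656$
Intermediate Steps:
$R = 5$
$\left(M{\left(R \right)} \left(7 + 0\right) + 109\right)^{2} = \left(5^{2} \left(7 + 0\right) + 109\right)^{2} = \left(25 \cdot 7 + 109\right)^{2} = \left(175 + 109\right)^{2} = 284^{2} = 80656$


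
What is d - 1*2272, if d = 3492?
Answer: 1220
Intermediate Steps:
d - 1*2272 = 3492 - 1*2272 = 3492 - 2272 = 1220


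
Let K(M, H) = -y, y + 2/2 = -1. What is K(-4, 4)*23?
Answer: 46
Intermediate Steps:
y = -2 (y = -1 - 1 = -2)
K(M, H) = 2 (K(M, H) = -1*(-2) = 2)
K(-4, 4)*23 = 2*23 = 46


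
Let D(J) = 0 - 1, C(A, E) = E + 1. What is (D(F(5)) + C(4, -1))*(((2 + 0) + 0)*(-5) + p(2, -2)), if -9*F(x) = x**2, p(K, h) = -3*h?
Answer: 4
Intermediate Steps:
C(A, E) = 1 + E
F(x) = -x**2/9
D(J) = -1
(D(F(5)) + C(4, -1))*(((2 + 0) + 0)*(-5) + p(2, -2)) = (-1 + (1 - 1))*(((2 + 0) + 0)*(-5) - 3*(-2)) = (-1 + 0)*((2 + 0)*(-5) + 6) = -(2*(-5) + 6) = -(-10 + 6) = -1*(-4) = 4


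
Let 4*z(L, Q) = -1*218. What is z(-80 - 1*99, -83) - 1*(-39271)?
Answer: 78433/2 ≈ 39217.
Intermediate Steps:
z(L, Q) = -109/2 (z(L, Q) = (-1*218)/4 = (1/4)*(-218) = -109/2)
z(-80 - 1*99, -83) - 1*(-39271) = -109/2 - 1*(-39271) = -109/2 + 39271 = 78433/2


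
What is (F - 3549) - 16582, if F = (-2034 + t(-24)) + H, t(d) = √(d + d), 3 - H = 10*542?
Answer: -27582 + 4*I*√3 ≈ -27582.0 + 6.9282*I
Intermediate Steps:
H = -5417 (H = 3 - 10*542 = 3 - 1*5420 = 3 - 5420 = -5417)
t(d) = √2*√d (t(d) = √(2*d) = √2*√d)
F = -7451 + 4*I*√3 (F = (-2034 + √2*√(-24)) - 5417 = (-2034 + √2*(2*I*√6)) - 5417 = (-2034 + 4*I*√3) - 5417 = -7451 + 4*I*√3 ≈ -7451.0 + 6.9282*I)
(F - 3549) - 16582 = ((-7451 + 4*I*√3) - 3549) - 16582 = (-11000 + 4*I*√3) - 16582 = -27582 + 4*I*√3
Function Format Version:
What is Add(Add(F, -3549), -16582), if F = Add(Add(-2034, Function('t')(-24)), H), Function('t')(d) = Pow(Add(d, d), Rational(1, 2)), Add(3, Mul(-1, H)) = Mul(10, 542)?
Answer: Add(-27582, Mul(4, I, Pow(3, Rational(1, 2)))) ≈ Add(-27582., Mul(6.9282, I))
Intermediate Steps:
H = -5417 (H = Add(3, Mul(-1, Mul(10, 542))) = Add(3, Mul(-1, 5420)) = Add(3, -5420) = -5417)
Function('t')(d) = Mul(Pow(2, Rational(1, 2)), Pow(d, Rational(1, 2))) (Function('t')(d) = Pow(Mul(2, d), Rational(1, 2)) = Mul(Pow(2, Rational(1, 2)), Pow(d, Rational(1, 2))))
F = Add(-7451, Mul(4, I, Pow(3, Rational(1, 2)))) (F = Add(Add(-2034, Mul(Pow(2, Rational(1, 2)), Pow(-24, Rational(1, 2)))), -5417) = Add(Add(-2034, Mul(Pow(2, Rational(1, 2)), Mul(2, I, Pow(6, Rational(1, 2))))), -5417) = Add(Add(-2034, Mul(4, I, Pow(3, Rational(1, 2)))), -5417) = Add(-7451, Mul(4, I, Pow(3, Rational(1, 2)))) ≈ Add(-7451.0, Mul(6.9282, I)))
Add(Add(F, -3549), -16582) = Add(Add(Add(-7451, Mul(4, I, Pow(3, Rational(1, 2)))), -3549), -16582) = Add(Add(-11000, Mul(4, I, Pow(3, Rational(1, 2)))), -16582) = Add(-27582, Mul(4, I, Pow(3, Rational(1, 2))))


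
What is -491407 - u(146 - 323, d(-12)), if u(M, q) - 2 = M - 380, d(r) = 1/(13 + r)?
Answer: -490852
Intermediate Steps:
u(M, q) = -378 + M (u(M, q) = 2 + (M - 380) = 2 + (-380 + M) = -378 + M)
-491407 - u(146 - 323, d(-12)) = -491407 - (-378 + (146 - 323)) = -491407 - (-378 - 177) = -491407 - 1*(-555) = -491407 + 555 = -490852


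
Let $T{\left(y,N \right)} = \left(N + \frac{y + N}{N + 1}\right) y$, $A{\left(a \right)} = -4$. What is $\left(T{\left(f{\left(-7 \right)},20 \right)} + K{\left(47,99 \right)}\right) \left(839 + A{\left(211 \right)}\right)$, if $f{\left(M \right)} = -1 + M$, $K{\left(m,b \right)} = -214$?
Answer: $- \frac{2212750}{7} \approx -3.1611 \cdot 10^{5}$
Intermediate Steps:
$T{\left(y,N \right)} = y \left(N + \frac{N + y}{1 + N}\right)$ ($T{\left(y,N \right)} = \left(N + \frac{N + y}{1 + N}\right) y = y \left(N + \frac{N + y}{1 + N}\right)$)
$\left(T{\left(f{\left(-7 \right)},20 \right)} + K{\left(47,99 \right)}\right) \left(839 + A{\left(211 \right)}\right) = \left(\frac{\left(-1 - 7\right) \left(\left(-1 - 7\right) + 20^{2} + 2 \cdot 20\right)}{1 + 20} - 214\right) \left(839 - 4\right) = \left(- \frac{8 \left(-8 + 400 + 40\right)}{21} - 214\right) 835 = \left(\left(-8\right) \frac{1}{21} \cdot 432 - 214\right) 835 = \left(- \frac{1152}{7} - 214\right) 835 = \left(- \frac{2650}{7}\right) 835 = - \frac{2212750}{7}$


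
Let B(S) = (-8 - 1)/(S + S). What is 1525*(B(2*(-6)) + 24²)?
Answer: 7031775/8 ≈ 8.7897e+5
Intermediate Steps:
B(S) = -9/(2*S) (B(S) = -9*1/(2*S) = -9/(2*S))
1525*(B(2*(-6)) + 24²) = 1525*(-9/(2*(2*(-6))) + 24²) = 1525*(-9/2/(-12) + 576) = 1525*(-9/2*(-1/12) + 576) = 1525*(3/8 + 576) = 1525*(4611/8) = 7031775/8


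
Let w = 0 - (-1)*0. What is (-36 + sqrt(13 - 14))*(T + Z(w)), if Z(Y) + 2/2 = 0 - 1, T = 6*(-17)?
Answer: 3744 - 104*I ≈ 3744.0 - 104.0*I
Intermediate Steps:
w = 0 (w = 0 - 1*0 = 0 + 0 = 0)
T = -102
Z(Y) = -2 (Z(Y) = -1 + (0 - 1) = -1 - 1 = -2)
(-36 + sqrt(13 - 14))*(T + Z(w)) = (-36 + sqrt(13 - 14))*(-102 - 2) = (-36 + sqrt(-1))*(-104) = (-36 + I)*(-104) = 3744 - 104*I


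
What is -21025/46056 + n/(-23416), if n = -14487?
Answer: 5465371/33701478 ≈ 0.16217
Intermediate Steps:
-21025/46056 + n/(-23416) = -21025/46056 - 14487/(-23416) = -21025*1/46056 - 14487*(-1/23416) = -21025/46056 + 14487/23416 = 5465371/33701478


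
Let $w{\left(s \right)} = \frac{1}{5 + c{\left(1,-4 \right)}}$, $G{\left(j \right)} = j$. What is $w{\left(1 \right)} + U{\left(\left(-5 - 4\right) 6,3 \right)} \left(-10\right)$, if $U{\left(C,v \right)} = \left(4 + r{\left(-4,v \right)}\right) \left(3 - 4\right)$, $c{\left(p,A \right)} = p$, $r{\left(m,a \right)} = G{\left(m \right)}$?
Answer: $\frac{1}{6} \approx 0.16667$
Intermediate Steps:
$r{\left(m,a \right)} = m$
$U{\left(C,v \right)} = 0$ ($U{\left(C,v \right)} = \left(4 - 4\right) \left(3 - 4\right) = 0 \left(-1\right) = 0$)
$w{\left(s \right)} = \frac{1}{6}$ ($w{\left(s \right)} = \frac{1}{5 + 1} = \frac{1}{6}$)
$w{\left(1 \right)} + U{\left(\left(-5 - 4\right) 6,3 \right)} \left(-10\right) = \frac{1}{6} + 0 \left(-10\right) = \frac{1}{6} + 0 = \frac{1}{6}$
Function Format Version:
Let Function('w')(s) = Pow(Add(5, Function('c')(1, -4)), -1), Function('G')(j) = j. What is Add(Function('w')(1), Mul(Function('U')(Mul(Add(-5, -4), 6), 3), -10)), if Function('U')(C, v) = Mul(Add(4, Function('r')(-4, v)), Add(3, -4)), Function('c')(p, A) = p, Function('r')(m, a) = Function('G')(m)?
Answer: Rational(1, 6) ≈ 0.16667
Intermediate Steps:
Function('r')(m, a) = m
Function('U')(C, v) = 0 (Function('U')(C, v) = Mul(Add(4, -4), Add(3, -4)) = Mul(0, -1) = 0)
Function('w')(s) = Rational(1, 6) (Function('w')(s) = Pow(Add(5, 1), -1) = Pow(6, -1) = Rational(1, 6))
Add(Function('w')(1), Mul(Function('U')(Mul(Add(-5, -4), 6), 3), -10)) = Add(Rational(1, 6), Mul(0, -10)) = Add(Rational(1, 6), 0) = Rational(1, 6)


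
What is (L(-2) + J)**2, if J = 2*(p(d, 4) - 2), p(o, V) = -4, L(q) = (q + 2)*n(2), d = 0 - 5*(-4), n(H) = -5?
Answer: 144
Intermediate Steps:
d = 20 (d = 0 + 20 = 20)
L(q) = -10 - 5*q (L(q) = (q + 2)*(-5) = (2 + q)*(-5) = -10 - 5*q)
J = -12 (J = 2*(-4 - 2) = 2*(-6) = -12)
(L(-2) + J)**2 = ((-10 - 5*(-2)) - 12)**2 = ((-10 + 10) - 12)**2 = (0 - 12)**2 = (-12)**2 = 144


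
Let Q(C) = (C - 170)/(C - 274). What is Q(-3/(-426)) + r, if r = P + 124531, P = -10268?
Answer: 4445654680/38907 ≈ 1.1426e+5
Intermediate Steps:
Q(C) = (-170 + C)/(-274 + C)
r = 114263 (r = -10268 + 124531 = 114263)
Q(-3/(-426)) + r = (-170 - 3/(-426))/(-274 - 3/(-426)) + 114263 = (-170 - 3*(-1/426))/(-274 - 3*(-1/426)) + 114263 = (-170 + 1/142)/(-274 + 1/142) + 114263 = -24139/142/(-38907/142) + 114263 = -142/38907*(-24139/142) + 114263 = 24139/38907 + 114263 = 4445654680/38907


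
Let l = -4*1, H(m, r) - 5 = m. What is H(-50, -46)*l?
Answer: 180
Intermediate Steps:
H(m, r) = 5 + m
l = -4
H(-50, -46)*l = (5 - 50)*(-4) = -45*(-4) = 180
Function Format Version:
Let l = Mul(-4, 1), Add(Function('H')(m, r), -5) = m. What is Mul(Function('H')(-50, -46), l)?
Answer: 180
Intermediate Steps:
Function('H')(m, r) = Add(5, m)
l = -4
Mul(Function('H')(-50, -46), l) = Mul(Add(5, -50), -4) = Mul(-45, -4) = 180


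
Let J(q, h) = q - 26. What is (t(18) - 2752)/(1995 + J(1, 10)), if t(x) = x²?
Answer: -1214/985 ≈ -1.2325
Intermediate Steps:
J(q, h) = -26 + q
(t(18) - 2752)/(1995 + J(1, 10)) = (18² - 2752)/(1995 + (-26 + 1)) = (324 - 2752)/(1995 - 25) = -2428/1970 = -2428*1/1970 = -1214/985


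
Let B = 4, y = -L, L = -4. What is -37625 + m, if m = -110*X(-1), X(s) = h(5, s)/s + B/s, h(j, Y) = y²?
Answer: -35425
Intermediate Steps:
y = 4 (y = -1*(-4) = 4)
h(j, Y) = 16 (h(j, Y) = 4² = 16)
X(s) = 20/s (X(s) = 16/s + 4/s = 20/s)
m = 2200 (m = -2200/(-1) = -2200*(-1) = -110*(-20) = 2200)
-37625 + m = -37625 + 2200 = -35425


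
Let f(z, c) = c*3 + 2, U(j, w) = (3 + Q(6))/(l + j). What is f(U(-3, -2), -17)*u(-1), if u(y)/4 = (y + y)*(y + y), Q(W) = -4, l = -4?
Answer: -784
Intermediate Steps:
U(j, w) = -1/(-4 + j) (U(j, w) = (3 - 4)/(-4 + j) = -1/(-4 + j))
f(z, c) = 2 + 3*c (f(z, c) = 3*c + 2 = 2 + 3*c)
u(y) = 16*y**2 (u(y) = 4*((y + y)*(y + y)) = 4*((2*y)*(2*y)) = 4*(4*y**2) = 16*y**2)
f(U(-3, -2), -17)*u(-1) = (2 + 3*(-17))*(16*(-1)**2) = (2 - 51)*(16*1) = -49*16 = -784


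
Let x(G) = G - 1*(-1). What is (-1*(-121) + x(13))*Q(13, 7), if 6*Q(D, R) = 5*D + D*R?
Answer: 3510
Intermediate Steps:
x(G) = 1 + G (x(G) = G + 1 = 1 + G)
Q(D, R) = 5*D/6 + D*R/6 (Q(D, R) = (5*D + D*R)/6 = 5*D/6 + D*R/6)
(-1*(-121) + x(13))*Q(13, 7) = (-1*(-121) + (1 + 13))*((⅙)*13*(5 + 7)) = (121 + 14)*((⅙)*13*12) = 135*26 = 3510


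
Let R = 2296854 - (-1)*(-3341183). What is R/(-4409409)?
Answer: 1044329/4409409 ≈ 0.23684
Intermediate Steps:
R = -1044329 (R = 2296854 - 1*3341183 = 2296854 - 3341183 = -1044329)
R/(-4409409) = -1044329/(-4409409) = -1044329*(-1/4409409) = 1044329/4409409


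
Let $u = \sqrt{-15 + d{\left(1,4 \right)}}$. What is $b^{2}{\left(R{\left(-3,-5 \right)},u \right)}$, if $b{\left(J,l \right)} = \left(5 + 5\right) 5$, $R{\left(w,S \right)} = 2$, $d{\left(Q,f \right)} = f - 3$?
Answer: $2500$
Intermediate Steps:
$d{\left(Q,f \right)} = -3 + f$ ($d{\left(Q,f \right)} = f - 3 = -3 + f$)
$u = i \sqrt{14}$ ($u = \sqrt{-15 + \left(-3 + 4\right)} = \sqrt{-15 + 1} = \sqrt{-14} = i \sqrt{14} \approx 3.7417 i$)
$b{\left(J,l \right)} = 50$ ($b{\left(J,l \right)} = 10 \cdot 5 = 50$)
$b^{2}{\left(R{\left(-3,-5 \right)},u \right)} = 50^{2} = 2500$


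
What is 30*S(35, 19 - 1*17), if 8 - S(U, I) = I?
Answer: 180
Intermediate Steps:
S(U, I) = 8 - I
30*S(35, 19 - 1*17) = 30*(8 - (19 - 1*17)) = 30*(8 - (19 - 17)) = 30*(8 - 1*2) = 30*(8 - 2) = 30*6 = 180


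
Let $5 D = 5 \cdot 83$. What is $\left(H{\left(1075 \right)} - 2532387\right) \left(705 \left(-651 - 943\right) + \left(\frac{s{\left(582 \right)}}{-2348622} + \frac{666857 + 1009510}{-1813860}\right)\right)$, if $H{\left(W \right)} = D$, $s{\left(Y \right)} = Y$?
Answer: $\frac{18708351232034683173412}{6574184415} \approx 2.8457 \cdot 10^{12}$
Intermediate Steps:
$D = 83$ ($D = \frac{5 \cdot 83}{5} = \frac{1}{5} \cdot 415 = 83$)
$H{\left(W \right)} = 83$
$\left(H{\left(1075 \right)} - 2532387\right) \left(705 \left(-651 - 943\right) + \left(\frac{s{\left(582 \right)}}{-2348622} + \frac{666857 + 1009510}{-1813860}\right)\right) = \left(83 - 2532387\right) \left(705 \left(-651 - 943\right) + \left(\frac{582}{-2348622} + \frac{666857 + 1009510}{-1813860}\right)\right) = - 2532304 \left(705 \left(-1594\right) + \left(582 \left(- \frac{1}{2348622}\right) + 1676367 \left(- \frac{1}{1813860}\right)\right)\right) = - 2532304 \left(-1123770 - \frac{24309926437}{26296737660}\right) = \left(-2532304\right) \left(- \frac{29551509190104637}{26296737660}\right) = \frac{18708351232034683173412}{6574184415}$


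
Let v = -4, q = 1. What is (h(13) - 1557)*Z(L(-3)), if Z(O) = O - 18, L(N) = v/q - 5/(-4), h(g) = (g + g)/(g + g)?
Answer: 32287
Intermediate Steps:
h(g) = 1 (h(g) = (2*g)/((2*g)) = (2*g)*(1/(2*g)) = 1)
L(N) = -11/4 (L(N) = -4/1 - 5/(-4) = -4*1 - 5*(-1/4) = -4 + 5/4 = -11/4)
Z(O) = -18 + O
(h(13) - 1557)*Z(L(-3)) = (1 - 1557)*(-18 - 11/4) = -1556*(-83/4) = 32287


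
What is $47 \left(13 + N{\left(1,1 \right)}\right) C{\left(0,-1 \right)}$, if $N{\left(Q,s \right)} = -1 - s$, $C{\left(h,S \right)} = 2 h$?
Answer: $0$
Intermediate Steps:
$47 \left(13 + N{\left(1,1 \right)}\right) C{\left(0,-1 \right)} = 47 \left(13 - 2\right) 2 \cdot 0 = 47 \left(13 - 2\right) 0 = 47 \cdot 11 \cdot 0 = 517 \cdot 0 = 0$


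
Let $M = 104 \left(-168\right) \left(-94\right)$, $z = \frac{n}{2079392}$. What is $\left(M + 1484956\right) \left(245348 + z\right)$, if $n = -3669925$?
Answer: $\frac{56981071703031003}{74264} \approx 7.6728 \cdot 10^{11}$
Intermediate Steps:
$z = - \frac{524275}{297056}$ ($z = - \frac{3669925}{2079392} = \left(-3669925\right) \frac{1}{2079392} = - \frac{524275}{297056} \approx -1.7649$)
$M = 1642368$ ($M = \left(-17472\right) \left(-94\right) = 1642368$)
$\left(M + 1484956\right) \left(245348 + z\right) = \left(1642368 + 1484956\right) \left(245348 - \frac{524275}{297056}\right) = 3127324 \cdot \frac{72881571213}{297056} = \frac{56981071703031003}{74264}$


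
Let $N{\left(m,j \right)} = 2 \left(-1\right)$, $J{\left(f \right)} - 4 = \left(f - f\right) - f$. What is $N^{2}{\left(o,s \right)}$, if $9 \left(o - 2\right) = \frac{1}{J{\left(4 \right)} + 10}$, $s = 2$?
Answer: $4$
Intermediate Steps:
$J{\left(f \right)} = 4 - f$ ($J{\left(f \right)} = 4 + \left(\left(f - f\right) - f\right) = 4 + \left(0 - f\right) = 4 - f$)
$o = \frac{181}{90}$ ($o = 2 + \frac{1}{9 \left(\left(4 - 4\right) + 10\right)} = 2 + \frac{1}{9 \left(0 + 10\right)} = 2 + \frac{1}{9 \cdot 10} = 2 + \frac{1}{9} \cdot \frac{1}{10} = 2 + \frac{1}{90} = \frac{181}{90} \approx 2.0111$)
$N{\left(m,j \right)} = -2$
$N^{2}{\left(o,s \right)} = \left(-2\right)^{2} = 4$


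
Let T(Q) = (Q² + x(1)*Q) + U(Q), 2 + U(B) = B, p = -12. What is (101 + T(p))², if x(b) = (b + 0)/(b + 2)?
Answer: 51529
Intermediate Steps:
U(B) = -2 + B
x(b) = b/(2 + b)
T(Q) = -2 + Q² + 4*Q/3 (T(Q) = (Q² + (1/(2 + 1))*Q) + (-2 + Q) = (Q² + (1/3)*Q) + (-2 + Q) = (Q² + (1*(⅓))*Q) + (-2 + Q) = (Q² + Q/3) + (-2 + Q) = -2 + Q² + 4*Q/3)
(101 + T(p))² = (101 + (-2 + (-12)² + (4/3)*(-12)))² = (101 + (-2 + 144 - 16))² = (101 + 126)² = 227² = 51529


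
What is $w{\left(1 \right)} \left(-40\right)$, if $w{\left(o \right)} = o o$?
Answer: $-40$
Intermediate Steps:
$w{\left(o \right)} = o^{2}$
$w{\left(1 \right)} \left(-40\right) = 1^{2} \left(-40\right) = 1 \left(-40\right) = -40$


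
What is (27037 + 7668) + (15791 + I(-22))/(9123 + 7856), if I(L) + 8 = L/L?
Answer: 589271979/16979 ≈ 34706.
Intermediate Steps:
I(L) = -7 (I(L) = -8 + L/L = -8 + 1 = -7)
(27037 + 7668) + (15791 + I(-22))/(9123 + 7856) = (27037 + 7668) + (15791 - 7)/(9123 + 7856) = 34705 + 15784/16979 = 589271979/16979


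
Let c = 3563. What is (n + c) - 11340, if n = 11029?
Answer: 3252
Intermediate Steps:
(n + c) - 11340 = (11029 + 3563) - 11340 = 14592 - 11340 = 3252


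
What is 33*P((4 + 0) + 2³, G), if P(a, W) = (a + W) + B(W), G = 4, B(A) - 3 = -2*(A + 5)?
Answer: 33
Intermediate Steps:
B(A) = -7 - 2*A (B(A) = 3 - 2*(A + 5) = 3 - 2*(5 + A) = 3 + (-10 - 2*A) = -7 - 2*A)
P(a, W) = -7 + a - W (P(a, W) = (a + W) + (-7 - 2*W) = (W + a) + (-7 - 2*W) = -7 + a - W)
33*P((4 + 0) + 2³, G) = 33*(-7 + ((4 + 0) + 2³) - 1*4) = 33*(-7 + (4 + 8) - 4) = 33*(-7 + 12 - 4) = 33*1 = 33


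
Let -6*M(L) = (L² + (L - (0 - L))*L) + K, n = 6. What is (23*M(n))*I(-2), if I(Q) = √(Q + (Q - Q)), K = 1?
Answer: -2507*I*√2/6 ≈ -590.91*I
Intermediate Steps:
M(L) = -⅙ - L²/2 (M(L) = -((L² + (L - (0 - L))*L) + 1)/6 = -((L² + (L - (-1)*L)*L) + 1)/6 = -((L² + (L + L)*L) + 1)/6 = -((L² + (2*L)*L) + 1)/6 = -((L² + 2*L²) + 1)/6 = -(3*L² + 1)/6 = -(1 + 3*L²)/6 = -⅙ - L²/2)
I(Q) = √Q (I(Q) = √(Q + 0) = √Q)
(23*M(n))*I(-2) = (23*(-⅙ - ½*6²))*√(-2) = (23*(-⅙ - ½*36))*(I*√2) = (23*(-⅙ - 18))*(I*√2) = (23*(-109/6))*(I*√2) = -2507*I*√2/6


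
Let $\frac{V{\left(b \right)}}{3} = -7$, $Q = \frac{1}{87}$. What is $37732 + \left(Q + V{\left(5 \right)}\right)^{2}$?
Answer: $\frac{288927784}{7569} \approx 38173.0$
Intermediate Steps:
$Q = \frac{1}{87} \approx 0.011494$
$V{\left(b \right)} = -21$ ($V{\left(b \right)} = 3 \left(-7\right) = -21$)
$37732 + \left(Q + V{\left(5 \right)}\right)^{2} = 37732 + \left(\frac{1}{87} - 21\right)^{2} = 37732 + \left(- \frac{1826}{87}\right)^{2} = 37732 + \frac{3334276}{7569} = \frac{288927784}{7569}$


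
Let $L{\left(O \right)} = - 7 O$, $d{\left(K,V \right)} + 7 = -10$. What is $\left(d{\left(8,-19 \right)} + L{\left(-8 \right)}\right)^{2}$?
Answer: $1521$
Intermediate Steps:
$d{\left(K,V \right)} = -17$ ($d{\left(K,V \right)} = -7 - 10 = -17$)
$\left(d{\left(8,-19 \right)} + L{\left(-8 \right)}\right)^{2} = \left(-17 - -56\right)^{2} = \left(-17 + 56\right)^{2} = 39^{2} = 1521$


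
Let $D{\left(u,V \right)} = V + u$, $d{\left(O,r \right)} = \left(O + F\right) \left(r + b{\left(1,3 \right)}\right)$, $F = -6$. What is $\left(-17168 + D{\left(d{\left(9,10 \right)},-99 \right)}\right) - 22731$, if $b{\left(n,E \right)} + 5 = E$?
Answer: $-39974$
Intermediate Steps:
$b{\left(n,E \right)} = -5 + E$
$d{\left(O,r \right)} = \left(-6 + O\right) \left(-2 + r\right)$ ($d{\left(O,r \right)} = \left(O - 6\right) \left(r + \left(-5 + 3\right)\right) = \left(-6 + O\right) \left(r - 2\right) = \left(-6 + O\right) \left(-2 + r\right)$)
$\left(-17168 + D{\left(d{\left(9,10 \right)},-99 \right)}\right) - 22731 = \left(-17168 + \left(-99 + \left(12 - 60 - 18 + 9 \cdot 10\right)\right)\right) - 22731 = \left(-17168 + \left(-99 + \left(12 - 60 - 18 + 90\right)\right)\right) - 22731 = \left(-17168 + \left(-99 + 24\right)\right) - 22731 = \left(-17168 - 75\right) - 22731 = -17243 - 22731 = -39974$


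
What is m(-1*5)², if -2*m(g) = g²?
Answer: 625/4 ≈ 156.25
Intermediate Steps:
m(g) = -g²/2
m(-1*5)² = (-(-1*5)²/2)² = (-½*(-5)²)² = (-½*25)² = (-25/2)² = 625/4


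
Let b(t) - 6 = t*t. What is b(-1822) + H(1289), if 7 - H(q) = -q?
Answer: 3320986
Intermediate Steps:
H(q) = 7 + q (H(q) = 7 - (-1)*q = 7 + q)
b(t) = 6 + t**2 (b(t) = 6 + t*t = 6 + t**2)
b(-1822) + H(1289) = (6 + (-1822)**2) + (7 + 1289) = (6 + 3319684) + 1296 = 3319690 + 1296 = 3320986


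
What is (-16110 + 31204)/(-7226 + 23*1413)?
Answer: 15094/25273 ≈ 0.59724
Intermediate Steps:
(-16110 + 31204)/(-7226 + 23*1413) = 15094/(-7226 + 32499) = 15094/25273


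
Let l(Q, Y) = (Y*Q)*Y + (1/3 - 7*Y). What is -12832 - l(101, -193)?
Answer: -11328997/3 ≈ -3.7763e+6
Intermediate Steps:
l(Q, Y) = 1/3 - 7*Y + Q*Y**2 (l(Q, Y) = (Q*Y)*Y + (1/3 - 7*Y) = Q*Y**2 + (1/3 - 7*Y) = 1/3 - 7*Y + Q*Y**2)
-12832 - l(101, -193) = -12832 - (1/3 - 7*(-193) + 101*(-193)**2) = -12832 - (1/3 + 1351 + 101*37249) = -12832 - (1/3 + 1351 + 3762149) = -12832 - 1*11290501/3 = -12832 - 11290501/3 = -11328997/3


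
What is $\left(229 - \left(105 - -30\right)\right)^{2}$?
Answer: $8836$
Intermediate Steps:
$\left(229 - \left(105 - -30\right)\right)^{2} = \left(229 - \left(105 + 30\right)\right)^{2} = \left(229 - 135\right)^{2} = 94^{2} = 8836$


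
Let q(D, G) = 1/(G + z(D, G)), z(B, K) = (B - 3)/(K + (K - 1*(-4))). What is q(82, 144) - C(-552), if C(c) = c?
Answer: 23254396/42127 ≈ 552.01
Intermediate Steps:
z(B, K) = (-3 + B)/(4 + 2*K) (z(B, K) = (-3 + B)/(K + (K + 4)) = (-3 + B)/(K + (4 + K)) = (-3 + B)/(4 + 2*K))
q(D, G) = 1/(G + (-3 + D)/(2*(2 + G)))
q(82, 144) - C(-552) = 2*(2 + 144)/(-3 + 82 + 2*144*(2 + 144)) - 1*(-552) = 2*146/(-3 + 82 + 2*144*146) + 552 = 2*146/(-3 + 82 + 42048) + 552 = 2*146/42127 + 552 = 2*(1/42127)*146 + 552 = 292/42127 + 552 = 23254396/42127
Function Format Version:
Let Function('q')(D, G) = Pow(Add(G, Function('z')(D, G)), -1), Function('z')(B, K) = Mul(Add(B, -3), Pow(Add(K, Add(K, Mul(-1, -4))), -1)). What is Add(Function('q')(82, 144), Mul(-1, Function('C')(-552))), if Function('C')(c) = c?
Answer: Rational(23254396, 42127) ≈ 552.01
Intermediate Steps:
Function('z')(B, K) = Mul(Pow(Add(4, Mul(2, K)), -1), Add(-3, B)) (Function('z')(B, K) = Mul(Add(-3, B), Pow(Add(K, Add(K, 4)), -1)) = Mul(Add(-3, B), Pow(Add(K, Add(4, K)), -1)) = Mul(Add(-3, B), Pow(Add(4, Mul(2, K)), -1)) = Mul(Pow(Add(4, Mul(2, K)), -1), Add(-3, B)))
Function('q')(D, G) = Pow(Add(G, Mul(Rational(1, 2), Pow(Add(2, G), -1), Add(-3, D))), -1)
Add(Function('q')(82, 144), Mul(-1, Function('C')(-552))) = Add(Mul(2, Pow(Add(-3, 82, Mul(2, 144, Add(2, 144))), -1), Add(2, 144)), Mul(-1, -552)) = Add(Mul(2, Pow(Add(-3, 82, Mul(2, 144, 146)), -1), 146), 552) = Add(Mul(2, Pow(Add(-3, 82, 42048), -1), 146), 552) = Add(Mul(2, Pow(42127, -1), 146), 552) = Add(Mul(2, Rational(1, 42127), 146), 552) = Add(Rational(292, 42127), 552) = Rational(23254396, 42127)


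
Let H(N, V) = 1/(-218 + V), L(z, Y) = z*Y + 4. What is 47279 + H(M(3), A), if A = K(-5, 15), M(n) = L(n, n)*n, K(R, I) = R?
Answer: 10543216/223 ≈ 47279.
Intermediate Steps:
L(z, Y) = 4 + Y*z (L(z, Y) = Y*z + 4 = 4 + Y*z)
M(n) = n*(4 + n²) (M(n) = (4 + n*n)*n = (4 + n²)*n = n*(4 + n²))
A = -5
47279 + H(M(3), A) = 47279 + 1/(-218 - 5) = 47279 + 1/(-223) = 47279 - 1/223 = 10543216/223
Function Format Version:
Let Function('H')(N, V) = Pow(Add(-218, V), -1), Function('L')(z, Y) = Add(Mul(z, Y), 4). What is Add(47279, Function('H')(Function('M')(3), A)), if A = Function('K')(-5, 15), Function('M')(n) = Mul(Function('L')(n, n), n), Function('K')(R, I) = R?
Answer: Rational(10543216, 223) ≈ 47279.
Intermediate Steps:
Function('L')(z, Y) = Add(4, Mul(Y, z)) (Function('L')(z, Y) = Add(Mul(Y, z), 4) = Add(4, Mul(Y, z)))
Function('M')(n) = Mul(n, Add(4, Pow(n, 2))) (Function('M')(n) = Mul(Add(4, Mul(n, n)), n) = Mul(Add(4, Pow(n, 2)), n) = Mul(n, Add(4, Pow(n, 2))))
A = -5
Add(47279, Function('H')(Function('M')(3), A)) = Add(47279, Pow(Add(-218, -5), -1)) = Add(47279, Pow(-223, -1)) = Add(47279, Rational(-1, 223)) = Rational(10543216, 223)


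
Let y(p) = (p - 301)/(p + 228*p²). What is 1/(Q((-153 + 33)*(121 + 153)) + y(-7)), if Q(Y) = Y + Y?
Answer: -145/9535204 ≈ -1.5207e-5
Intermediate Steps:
Q(Y) = 2*Y
y(p) = (-301 + p)/(p + 228*p²)
1/(Q((-153 + 33)*(121 + 153)) + y(-7)) = 1/(2*((-153 + 33)*(121 + 153)) + (-301 - 7)/((-7)*(1 + 228*(-7)))) = 1/(2*(-120*274) - ⅐*(-308)/(1 - 1596)) = 1/(2*(-32880) - ⅐*(-308)/(-1595)) = 1/(-65760 - ⅐*(-1/1595)*(-308)) = 1/(-65760 - 4/145) = 1/(-9535204/145) = -145/9535204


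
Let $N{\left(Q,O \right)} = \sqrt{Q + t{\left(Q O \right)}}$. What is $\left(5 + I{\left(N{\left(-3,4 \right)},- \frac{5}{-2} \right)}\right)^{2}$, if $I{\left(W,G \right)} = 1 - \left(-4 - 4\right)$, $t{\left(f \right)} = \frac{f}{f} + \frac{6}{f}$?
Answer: $196$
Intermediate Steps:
$t{\left(f \right)} = 1 + \frac{6}{f}$
$N{\left(Q,O \right)} = \sqrt{Q + \frac{6 + O Q}{O Q}}$ ($N{\left(Q,O \right)} = \sqrt{Q + \frac{6 + Q O}{Q O}} = \sqrt{Q + \frac{6 + O Q}{O Q}}$)
$I{\left(W,G \right)} = 9$ ($I{\left(W,G \right)} = 1 - \left(-4 - 4\right) = 1 - -8 = 1 + 8 = 9$)
$\left(5 + I{\left(N{\left(-3,4 \right)},- \frac{5}{-2} \right)}\right)^{2} = \left(5 + 9\right)^{2} = 14^{2} = 196$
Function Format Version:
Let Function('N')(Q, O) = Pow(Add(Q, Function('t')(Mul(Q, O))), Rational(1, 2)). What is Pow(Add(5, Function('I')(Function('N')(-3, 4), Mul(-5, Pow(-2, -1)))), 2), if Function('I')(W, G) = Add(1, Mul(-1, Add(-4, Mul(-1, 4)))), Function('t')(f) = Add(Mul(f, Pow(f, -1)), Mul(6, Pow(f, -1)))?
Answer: 196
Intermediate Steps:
Function('t')(f) = Add(1, Mul(6, Pow(f, -1)))
Function('N')(Q, O) = Pow(Add(Q, Mul(Pow(O, -1), Pow(Q, -1), Add(6, Mul(O, Q)))), Rational(1, 2)) (Function('N')(Q, O) = Pow(Add(Q, Mul(Pow(Mul(Q, O), -1), Add(6, Mul(Q, O)))), Rational(1, 2)) = Pow(Add(Q, Mul(Pow(Mul(O, Q), -1), Add(6, Mul(O, Q)))), Rational(1, 2)) = Pow(Add(Q, Mul(Mul(Pow(O, -1), Pow(Q, -1)), Add(6, Mul(O, Q)))), Rational(1, 2)) = Pow(Add(Q, Mul(Pow(O, -1), Pow(Q, -1), Add(6, Mul(O, Q)))), Rational(1, 2)))
Function('I')(W, G) = 9 (Function('I')(W, G) = Add(1, Mul(-1, Add(-4, -4))) = Add(1, Mul(-1, -8)) = Add(1, 8) = 9)
Pow(Add(5, Function('I')(Function('N')(-3, 4), Mul(-5, Pow(-2, -1)))), 2) = Pow(Add(5, 9), 2) = Pow(14, 2) = 196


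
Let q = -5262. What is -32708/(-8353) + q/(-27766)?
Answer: 476061907/115964699 ≈ 4.1052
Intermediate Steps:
-32708/(-8353) + q/(-27766) = -32708/(-8353) - 5262/(-27766) = -32708*(-1/8353) - 5262*(-1/27766) = 32708/8353 + 2631/13883 = 476061907/115964699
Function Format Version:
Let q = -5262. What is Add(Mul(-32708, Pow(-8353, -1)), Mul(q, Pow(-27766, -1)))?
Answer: Rational(476061907, 115964699) ≈ 4.1052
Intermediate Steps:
Add(Mul(-32708, Pow(-8353, -1)), Mul(q, Pow(-27766, -1))) = Add(Mul(-32708, Pow(-8353, -1)), Mul(-5262, Pow(-27766, -1))) = Add(Mul(-32708, Rational(-1, 8353)), Mul(-5262, Rational(-1, 27766))) = Add(Rational(32708, 8353), Rational(2631, 13883)) = Rational(476061907, 115964699)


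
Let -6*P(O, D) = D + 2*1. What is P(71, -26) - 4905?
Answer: -4901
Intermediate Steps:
P(O, D) = -⅓ - D/6 (P(O, D) = -(D + 2*1)/6 = -(D + 2)/6 = -(2 + D)/6 = -⅓ - D/6)
P(71, -26) - 4905 = (-⅓ - ⅙*(-26)) - 4905 = (-⅓ + 13/3) - 4905 = 4 - 4905 = -4901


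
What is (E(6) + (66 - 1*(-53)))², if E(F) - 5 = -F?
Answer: 13924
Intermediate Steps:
E(F) = 5 - F
(E(6) + (66 - 1*(-53)))² = ((5 - 1*6) + (66 - 1*(-53)))² = ((5 - 6) + (66 + 53))² = (-1 + 119)² = 118² = 13924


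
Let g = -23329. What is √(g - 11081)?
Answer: I*√34410 ≈ 185.5*I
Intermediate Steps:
√(g - 11081) = √(-23329 - 11081) = √(-34410) = I*√34410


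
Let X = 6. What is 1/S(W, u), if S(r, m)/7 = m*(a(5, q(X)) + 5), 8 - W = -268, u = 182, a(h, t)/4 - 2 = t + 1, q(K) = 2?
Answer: 1/31850 ≈ 3.1397e-5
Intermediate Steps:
a(h, t) = 12 + 4*t (a(h, t) = 8 + 4*(t + 1) = 8 + 4*(1 + t) = 8 + (4 + 4*t) = 12 + 4*t)
W = 276 (W = 8 - 1*(-268) = 8 + 268 = 276)
S(r, m) = 175*m (S(r, m) = 7*(m*((12 + 4*2) + 5)) = 7*(m*((12 + 8) + 5)) = 7*(m*(20 + 5)) = 7*(m*25) = 7*(25*m) = 175*m)
1/S(W, u) = 1/(175*182) = 1/31850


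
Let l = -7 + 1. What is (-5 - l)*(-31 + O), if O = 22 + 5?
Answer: -4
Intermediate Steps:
l = -6
O = 27
(-5 - l)*(-31 + O) = (-5 - 1*(-6))*(-31 + 27) = (-5 + 6)*(-4) = 1*(-4) = -4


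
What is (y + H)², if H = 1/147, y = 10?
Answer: 2163841/21609 ≈ 100.14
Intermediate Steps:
H = 1/147 ≈ 0.0068027
(y + H)² = (10 + 1/147)² = (1471/147)² = 2163841/21609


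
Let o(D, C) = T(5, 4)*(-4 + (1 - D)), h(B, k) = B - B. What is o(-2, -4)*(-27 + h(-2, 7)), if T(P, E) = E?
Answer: 108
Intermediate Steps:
h(B, k) = 0
o(D, C) = -12 - 4*D (o(D, C) = 4*(-4 + (1 - D)) = 4*(-3 - D) = -12 - 4*D)
o(-2, -4)*(-27 + h(-2, 7)) = (-12 - 4*(-2))*(-27 + 0) = (-12 + 8)*(-27) = -4*(-27) = 108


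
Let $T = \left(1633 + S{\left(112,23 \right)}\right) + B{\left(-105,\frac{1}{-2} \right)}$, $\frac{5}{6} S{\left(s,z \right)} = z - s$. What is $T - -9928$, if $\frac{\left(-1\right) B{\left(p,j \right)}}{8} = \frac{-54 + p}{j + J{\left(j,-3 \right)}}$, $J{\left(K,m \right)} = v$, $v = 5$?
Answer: $\frac{176053}{15} \approx 11737.0$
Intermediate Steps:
$J{\left(K,m \right)} = 5$
$B{\left(p,j \right)} = - \frac{8 \left(-54 + p\right)}{5 + j}$ ($B{\left(p,j \right)} = - 8 \frac{-54 + p}{j + 5} = - 8 \frac{-54 + p}{5 + j} = - \frac{8 \left(-54 + p\right)}{5 + j}$)
$S{\left(s,z \right)} = - \frac{6 s}{5} + \frac{6 z}{5}$ ($S{\left(s,z \right)} = \frac{6 \left(z - s\right)}{5} = - \frac{6 s}{5} + \frac{6 z}{5}$)
$T = \frac{27133}{15}$ ($T = \left(1633 + \left(\left(- \frac{6}{5}\right) 112 + \frac{6}{5} \cdot 23\right)\right) + \frac{8 \left(54 - -105\right)}{5 + \frac{1}{-2}} = \left(1633 + \left(- \frac{672}{5} + \frac{138}{5}\right)\right) + \frac{8 \left(54 + 105\right)}{5 - \frac{1}{2}} = \left(1633 - \frac{534}{5}\right) + 8 \frac{1}{\frac{9}{2}} \cdot 159 = \frac{7631}{5} + 8 \cdot \frac{2}{9} \cdot 159 = \frac{7631}{5} + \frac{848}{3} = \frac{27133}{15} \approx 1808.9$)
$T - -9928 = \frac{27133}{15} - -9928 = \frac{27133}{15} + 9928 = \frac{176053}{15}$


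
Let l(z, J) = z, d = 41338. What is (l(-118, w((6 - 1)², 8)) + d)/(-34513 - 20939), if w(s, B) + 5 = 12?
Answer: -3435/4621 ≈ -0.74335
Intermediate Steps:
w(s, B) = 7 (w(s, B) = -5 + 12 = 7)
(l(-118, w((6 - 1)², 8)) + d)/(-34513 - 20939) = (-118 + 41338)/(-34513 - 20939) = 41220/(-55452) = 41220*(-1/55452) = -3435/4621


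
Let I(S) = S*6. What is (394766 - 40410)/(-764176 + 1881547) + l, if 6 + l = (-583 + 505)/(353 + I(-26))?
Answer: -1338079328/220122087 ≈ -6.0788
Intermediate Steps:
I(S) = 6*S
l = -1260/197 (l = -6 + (-583 + 505)/(353 + 6*(-26)) = -6 - 78/(353 - 156) = -6 - 78/197 = -1260/197 ≈ -6.3959)
(394766 - 40410)/(-764176 + 1881547) + l = (394766 - 40410)/(-764176 + 1881547) - 1260/197 = 354356/1117371 - 1260/197 = -1338079328/220122087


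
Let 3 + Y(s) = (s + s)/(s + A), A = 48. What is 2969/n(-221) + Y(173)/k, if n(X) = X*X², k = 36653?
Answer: -124305354/395627387233 ≈ -0.00031420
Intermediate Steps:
Y(s) = -3 + 2*s/(48 + s) (Y(s) = -3 + (s + s)/(s + 48) = -3 + (2*s)/(48 + s) = -3 + 2*s/(48 + s))
n(X) = X³
2969/n(-221) + Y(173)/k = 2969/((-221)³) + ((-144 - 1*173)/(48 + 173))/36653 = 2969/(-10793861) + ((-144 - 173)/221)*(1/36653) = 2969*(-1/10793861) + ((1/221)*(-317))*(1/36653) = -2969/10793861 - 317/221*1/36653 = -2969/10793861 - 317/8100313 = -124305354/395627387233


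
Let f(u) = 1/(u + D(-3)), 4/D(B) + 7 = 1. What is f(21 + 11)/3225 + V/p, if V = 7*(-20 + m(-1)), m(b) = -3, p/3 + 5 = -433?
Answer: 4067591/33194925 ≈ 0.12254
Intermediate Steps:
D(B) = -⅔ (D(B) = 4/(-7 + 1) = 4/(-6) = 4*(-⅙) = -⅔)
p = -1314 (p = -15 + 3*(-433) = -15 - 1299 = -1314)
V = -161 (V = 7*(-20 - 3) = 7*(-23) = -161)
f(u) = 1/(-⅔ + u) (f(u) = 1/(u - ⅔) = 1/(-⅔ + u))
f(21 + 11)/3225 + V/p = (3/(-2 + 3*(21 + 11)))/3225 - 161/(-1314) = (3/(-2 + 3*32))*(1/3225) - 161*(-1/1314) = (3/(-2 + 96))*(1/3225) + 161/1314 = (3/94)*(1/3225) + 161/1314 = 1/101050 + 161/1314 = 4067591/33194925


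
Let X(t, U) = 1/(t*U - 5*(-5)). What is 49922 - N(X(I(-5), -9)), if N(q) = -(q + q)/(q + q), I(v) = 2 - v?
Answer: 49923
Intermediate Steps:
X(t, U) = 1/(25 + U*t) (X(t, U) = 1/(U*t + 25) = 1/(25 + U*t))
N(q) = -1 (N(q) = -2*q/(2*q) = -2*q*1/(2*q) = -1*1 = -1)
49922 - N(X(I(-5), -9)) = 49922 - 1*(-1) = 49922 + 1 = 49923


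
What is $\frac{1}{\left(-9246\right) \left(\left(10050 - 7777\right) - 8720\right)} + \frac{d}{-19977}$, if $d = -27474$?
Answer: $\frac{545898880655}{396936077958} \approx 1.3753$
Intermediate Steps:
$\frac{1}{\left(-9246\right) \left(\left(10050 - 7777\right) - 8720\right)} + \frac{d}{-19977} = \frac{1}{\left(-9246\right) \left(\left(10050 - 7777\right) - 8720\right)} - \frac{27474}{-19977} = - \frac{1}{9246 \left(2273 - 8720\right)} - - \frac{9158}{6659} = - \frac{1}{9246 \left(-6447\right)} + \frac{9158}{6659} = \left(- \frac{1}{9246}\right) \left(- \frac{1}{6447}\right) + \frac{9158}{6659} = \frac{1}{59608962} + \frac{9158}{6659} = \frac{545898880655}{396936077958}$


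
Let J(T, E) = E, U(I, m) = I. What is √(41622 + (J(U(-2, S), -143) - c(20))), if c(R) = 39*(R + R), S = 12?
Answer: √39919 ≈ 199.80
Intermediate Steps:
c(R) = 78*R (c(R) = 39*(2*R) = 78*R)
√(41622 + (J(U(-2, S), -143) - c(20))) = √(41622 + (-143 - 78*20)) = √(41622 + (-143 - 1*1560)) = √(41622 + (-143 - 1560)) = √(41622 - 1703) = √39919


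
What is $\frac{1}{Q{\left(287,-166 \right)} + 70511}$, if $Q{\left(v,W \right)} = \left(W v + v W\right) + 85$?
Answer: $- \frac{1}{24688} \approx -4.0505 \cdot 10^{-5}$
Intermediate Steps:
$Q{\left(v,W \right)} = 85 + 2 W v$ ($Q{\left(v,W \right)} = \left(W v + W v\right) + 85 = 2 W v + 85 = 85 + 2 W v$)
$\frac{1}{Q{\left(287,-166 \right)} + 70511} = \frac{1}{\left(85 + 2 \left(-166\right) 287\right) + 70511} = \frac{1}{\left(85 - 95284\right) + 70511} = \frac{1}{-95199 + 70511} = \frac{1}{-24688} = - \frac{1}{24688}$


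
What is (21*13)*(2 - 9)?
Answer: -1911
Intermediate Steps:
(21*13)*(2 - 9) = 273*(-7) = -1911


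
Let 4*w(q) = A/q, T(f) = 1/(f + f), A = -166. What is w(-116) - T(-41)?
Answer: 3519/9512 ≈ 0.36995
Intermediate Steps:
T(f) = 1/(2*f)
w(q) = -83/(2*q) (w(q) = (-166/q)/4 = -83/(2*q))
w(-116) - T(-41) = -83/2/(-116) - 1/(2*(-41)) = -83/2*(-1/116) - (-1)/(2*41) = 83/232 - 1*(-1/82) = 83/232 + 1/82 = 3519/9512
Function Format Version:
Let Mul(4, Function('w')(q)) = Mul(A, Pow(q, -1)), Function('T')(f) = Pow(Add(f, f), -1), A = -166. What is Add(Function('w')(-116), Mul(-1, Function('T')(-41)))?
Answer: Rational(3519, 9512) ≈ 0.36995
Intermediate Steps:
Function('T')(f) = Mul(Rational(1, 2), Pow(f, -1)) (Function('T')(f) = Pow(Mul(2, f), -1) = Mul(Rational(1, 2), Pow(f, -1)))
Function('w')(q) = Mul(Rational(-83, 2), Pow(q, -1)) (Function('w')(q) = Mul(Rational(1, 4), Mul(-166, Pow(q, -1))) = Mul(Rational(-83, 2), Pow(q, -1)))
Add(Function('w')(-116), Mul(-1, Function('T')(-41))) = Add(Mul(Rational(-83, 2), Pow(-116, -1)), Mul(-1, Mul(Rational(1, 2), Pow(-41, -1)))) = Add(Mul(Rational(-83, 2), Rational(-1, 116)), Mul(-1, Mul(Rational(1, 2), Rational(-1, 41)))) = Add(Rational(83, 232), Mul(-1, Rational(-1, 82))) = Add(Rational(83, 232), Rational(1, 82)) = Rational(3519, 9512)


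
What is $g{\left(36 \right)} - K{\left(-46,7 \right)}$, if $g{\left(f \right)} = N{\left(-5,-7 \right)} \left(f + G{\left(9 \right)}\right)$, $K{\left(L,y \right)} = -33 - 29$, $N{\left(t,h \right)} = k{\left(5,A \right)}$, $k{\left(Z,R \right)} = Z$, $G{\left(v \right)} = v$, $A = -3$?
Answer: $287$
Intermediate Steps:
$N{\left(t,h \right)} = 5$
$K{\left(L,y \right)} = -62$ ($K{\left(L,y \right)} = -33 - 29 = -62$)
$g{\left(f \right)} = 45 + 5 f$ ($g{\left(f \right)} = 5 \left(f + 9\right) = 5 \left(9 + f\right) = 45 + 5 f$)
$g{\left(36 \right)} - K{\left(-46,7 \right)} = \left(45 + 5 \cdot 36\right) - -62 = \left(45 + 180\right) + 62 = 225 + 62 = 287$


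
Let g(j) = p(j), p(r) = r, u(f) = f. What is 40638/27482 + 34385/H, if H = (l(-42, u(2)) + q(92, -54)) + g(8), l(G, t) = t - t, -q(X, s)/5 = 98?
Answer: -35591579/509474 ≈ -69.859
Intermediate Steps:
q(X, s) = -490 (q(X, s) = -5*98 = -490)
g(j) = j
l(G, t) = 0
H = -482 (H = (0 - 490) + 8 = -490 + 8 = -482)
40638/27482 + 34385/H = 40638/27482 + 34385/(-482) = 40638*(1/27482) + 34385*(-1/482) = 1563/1057 - 34385/482 = -35591579/509474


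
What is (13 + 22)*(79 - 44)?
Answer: 1225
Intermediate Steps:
(13 + 22)*(79 - 44) = 35*35 = 1225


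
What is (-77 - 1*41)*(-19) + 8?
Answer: 2250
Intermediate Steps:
(-77 - 1*41)*(-19) + 8 = (-77 - 41)*(-19) + 8 = -118*(-19) + 8 = 2242 + 8 = 2250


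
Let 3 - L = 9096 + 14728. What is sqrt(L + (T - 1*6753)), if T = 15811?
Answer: I*sqrt(14763) ≈ 121.5*I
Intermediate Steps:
L = -23821 (L = 3 - (9096 + 14728) = 3 - 1*23824 = 3 - 23824 = -23821)
sqrt(L + (T - 1*6753)) = sqrt(-23821 + (15811 - 1*6753)) = sqrt(-23821 + (15811 - 6753)) = sqrt(-23821 + 9058) = sqrt(-14763) = I*sqrt(14763)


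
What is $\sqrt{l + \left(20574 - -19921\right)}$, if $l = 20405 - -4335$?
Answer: $\sqrt{65235} \approx 255.41$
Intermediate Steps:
$l = 24740$ ($l = 20405 + 4335 = 24740$)
$\sqrt{l + \left(20574 - -19921\right)} = \sqrt{24740 + \left(20574 - -19921\right)} = \sqrt{24740 + \left(20574 + 19921\right)} = \sqrt{24740 + 40495} = \sqrt{65235}$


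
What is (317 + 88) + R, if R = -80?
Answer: 325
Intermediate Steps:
(317 + 88) + R = (317 + 88) - 80 = 405 - 80 = 325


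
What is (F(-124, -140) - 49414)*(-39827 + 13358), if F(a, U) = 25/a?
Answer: 162185118309/124 ≈ 1.3079e+9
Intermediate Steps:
(F(-124, -140) - 49414)*(-39827 + 13358) = (25/(-124) - 49414)*(-39827 + 13358) = (25*(-1/124) - 49414)*(-26469) = (-25/124 - 49414)*(-26469) = -6127361/124*(-26469) = 162185118309/124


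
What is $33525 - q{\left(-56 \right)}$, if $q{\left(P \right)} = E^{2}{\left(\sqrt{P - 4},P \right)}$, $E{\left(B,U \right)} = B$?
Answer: $33585$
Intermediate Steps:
$q{\left(P \right)} = -4 + P$ ($q{\left(P \right)} = \left(\sqrt{P - 4}\right)^{2} = \left(\sqrt{-4 + P}\right)^{2} = -4 + P$)
$33525 - q{\left(-56 \right)} = 33525 - \left(-4 - 56\right) = 33525 - -60 = 33525 + 60 = 33585$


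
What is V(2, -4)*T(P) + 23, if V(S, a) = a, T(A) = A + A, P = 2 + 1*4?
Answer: -25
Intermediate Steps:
P = 6 (P = 2 + 4 = 6)
T(A) = 2*A
V(2, -4)*T(P) + 23 = -8*6 + 23 = -4*12 + 23 = -48 + 23 = -25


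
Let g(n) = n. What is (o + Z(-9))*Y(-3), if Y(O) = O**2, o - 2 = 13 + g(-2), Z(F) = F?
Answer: 36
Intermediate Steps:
o = 13 (o = 2 + (13 - 2) = 2 + 11 = 13)
(o + Z(-9))*Y(-3) = (13 - 9)*(-3)**2 = 4*9 = 36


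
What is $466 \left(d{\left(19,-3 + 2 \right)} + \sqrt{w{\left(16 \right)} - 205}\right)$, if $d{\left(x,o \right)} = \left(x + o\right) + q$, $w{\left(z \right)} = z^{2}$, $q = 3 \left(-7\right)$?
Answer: $-1398 + 466 \sqrt{51} \approx 1929.9$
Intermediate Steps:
$q = -21$
$d{\left(x,o \right)} = -21 + o + x$ ($d{\left(x,o \right)} = \left(x + o\right) - 21 = \left(o + x\right) - 21 = -21 + o + x$)
$466 \left(d{\left(19,-3 + 2 \right)} + \sqrt{w{\left(16 \right)} - 205}\right) = 466 \left(\left(-21 + \left(-3 + 2\right) + 19\right) + \sqrt{16^{2} - 205}\right) = 466 \left(\left(-21 - 1 + 19\right) + \sqrt{256 - 205}\right) = 466 \left(-3 + \sqrt{51}\right) = -1398 + 466 \sqrt{51}$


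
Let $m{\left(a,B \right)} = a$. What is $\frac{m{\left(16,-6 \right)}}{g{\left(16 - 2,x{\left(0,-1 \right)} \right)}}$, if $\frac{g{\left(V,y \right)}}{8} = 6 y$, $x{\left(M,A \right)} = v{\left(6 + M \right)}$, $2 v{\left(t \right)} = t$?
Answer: $\frac{1}{9} \approx 0.11111$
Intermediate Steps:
$v{\left(t \right)} = \frac{t}{2}$
$x{\left(M,A \right)} = 3 + \frac{M}{2}$ ($x{\left(M,A \right)} = \frac{6 + M}{2} = 3 + \frac{M}{2}$)
$g{\left(V,y \right)} = 48 y$ ($g{\left(V,y \right)} = 8 \cdot 6 y = 48 y$)
$\frac{m{\left(16,-6 \right)}}{g{\left(16 - 2,x{\left(0,-1 \right)} \right)}} = \frac{16}{48 \left(3 + \frac{1}{2} \cdot 0\right)} = \frac{16}{48 \left(3 + 0\right)} = \frac{16}{48 \cdot 3} = \frac{16}{144} = 16 \cdot \frac{1}{144} = \frac{1}{9}$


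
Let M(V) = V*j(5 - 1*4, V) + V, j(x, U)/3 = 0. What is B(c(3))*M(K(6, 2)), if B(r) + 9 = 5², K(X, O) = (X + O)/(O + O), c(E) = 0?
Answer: 32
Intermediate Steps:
K(X, O) = (O + X)/(2*O) (K(X, O) = (O + X)/((2*O)) = (O + X)*(1/(2*O)) = (O + X)/(2*O))
j(x, U) = 0 (j(x, U) = 3*0 = 0)
M(V) = V (M(V) = V*0 + V = 0 + V = V)
B(r) = 16 (B(r) = -9 + 5² = -9 + 25 = 16)
B(c(3))*M(K(6, 2)) = 16*((½)*(2 + 6)/2) = 16*((½)*(½)*8) = 16*2 = 32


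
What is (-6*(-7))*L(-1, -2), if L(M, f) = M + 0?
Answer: -42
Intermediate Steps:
L(M, f) = M
(-6*(-7))*L(-1, -2) = -6*(-7)*(-1) = 42*(-1) = -42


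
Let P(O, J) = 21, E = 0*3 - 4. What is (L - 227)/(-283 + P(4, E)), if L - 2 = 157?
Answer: 34/131 ≈ 0.25954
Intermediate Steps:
L = 159 (L = 2 + 157 = 159)
E = -4 (E = 0 - 4 = -4)
(L - 227)/(-283 + P(4, E)) = (159 - 227)/(-283 + 21) = -68/(-262) = -68*(-1/262) = 34/131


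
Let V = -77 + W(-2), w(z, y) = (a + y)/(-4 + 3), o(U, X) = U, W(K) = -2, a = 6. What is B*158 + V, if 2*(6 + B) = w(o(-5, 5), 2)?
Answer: -1659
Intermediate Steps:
w(z, y) = -6 - y (w(z, y) = (6 + y)/(-4 + 3) = (6 + y)/(-1) = (6 + y)*(-1) = -6 - y)
B = -10 (B = -6 + (-6 - 1*2)/2 = -6 + (-6 - 2)/2 = -6 + (1/2)*(-8) = -6 - 4 = -10)
V = -79 (V = -77 - 2 = -79)
B*158 + V = -10*158 - 79 = -1580 - 79 = -1659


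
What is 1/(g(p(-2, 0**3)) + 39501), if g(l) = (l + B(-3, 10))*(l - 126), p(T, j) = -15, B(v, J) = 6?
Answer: 1/40770 ≈ 2.4528e-5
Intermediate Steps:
g(l) = (-126 + l)*(6 + l) (g(l) = (l + 6)*(l - 126) = (6 + l)*(-126 + l) = (-126 + l)*(6 + l))
1/(g(p(-2, 0**3)) + 39501) = 1/((-756 + (-15)**2 - 120*(-15)) + 39501) = 1/((-756 + 225 + 1800) + 39501) = 1/(1269 + 39501) = 1/40770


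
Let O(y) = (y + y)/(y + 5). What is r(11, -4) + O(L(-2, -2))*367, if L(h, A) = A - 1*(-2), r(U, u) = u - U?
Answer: -15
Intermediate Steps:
L(h, A) = 2 + A (L(h, A) = A + 2 = 2 + A)
O(y) = 2*y/(5 + y) (O(y) = (2*y)/(5 + y) = 2*y/(5 + y))
r(11, -4) + O(L(-2, -2))*367 = (-4 - 1*11) + (2*(2 - 2)/(5 + (2 - 2)))*367 = (-4 - 11) + (2*0/(5 + 0))*367 = -15 + (2*0/5)*367 = -15 + (2*0*(⅕))*367 = -15 + 0*367 = -15 + 0 = -15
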